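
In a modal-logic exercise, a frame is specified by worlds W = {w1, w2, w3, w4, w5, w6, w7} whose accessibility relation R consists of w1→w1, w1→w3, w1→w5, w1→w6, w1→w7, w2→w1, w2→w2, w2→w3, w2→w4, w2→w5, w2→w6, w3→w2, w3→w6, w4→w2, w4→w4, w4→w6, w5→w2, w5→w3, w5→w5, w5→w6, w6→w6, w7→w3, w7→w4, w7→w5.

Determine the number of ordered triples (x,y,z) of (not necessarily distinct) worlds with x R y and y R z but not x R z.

19

Enumerating: (w1,w3,w2), (w1,w5,w2), (w1,w7,w4), (w2,w1,w7), (w3,w2,w1), (w3,w2,w3), (w3,w2,w4), (w3,w2,w5), (w4,w2,w1), (w4,w2,w3), (w4,w2,w5), (w5,w2,w1), … and 7 more.
Total: 19.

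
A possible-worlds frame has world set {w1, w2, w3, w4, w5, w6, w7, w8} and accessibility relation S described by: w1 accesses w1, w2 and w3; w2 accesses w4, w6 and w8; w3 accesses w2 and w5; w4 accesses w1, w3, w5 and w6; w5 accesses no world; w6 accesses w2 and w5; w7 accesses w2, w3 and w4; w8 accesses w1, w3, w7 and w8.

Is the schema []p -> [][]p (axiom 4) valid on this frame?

No

By correspondence theory, 4 is valid on a frame iff S is transitive.
Transitive: no — w1 S w2 and w2 S w4, but not w1 S w4.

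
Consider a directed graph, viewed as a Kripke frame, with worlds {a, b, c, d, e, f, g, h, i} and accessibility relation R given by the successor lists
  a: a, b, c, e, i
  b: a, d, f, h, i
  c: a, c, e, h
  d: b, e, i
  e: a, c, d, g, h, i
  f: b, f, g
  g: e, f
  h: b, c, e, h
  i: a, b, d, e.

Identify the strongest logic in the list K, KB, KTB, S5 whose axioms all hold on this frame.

KB

Symmetric (axiom B): yes — every pair in R has its reverse in R.
Reflexive (axiom T): no — b is not related to itself.
Euclidean (axiom 5): no — a R b and a R c, but not b R c.
So F validates K, KB; KTB would additionally require R to be reflexive. The strongest is KB.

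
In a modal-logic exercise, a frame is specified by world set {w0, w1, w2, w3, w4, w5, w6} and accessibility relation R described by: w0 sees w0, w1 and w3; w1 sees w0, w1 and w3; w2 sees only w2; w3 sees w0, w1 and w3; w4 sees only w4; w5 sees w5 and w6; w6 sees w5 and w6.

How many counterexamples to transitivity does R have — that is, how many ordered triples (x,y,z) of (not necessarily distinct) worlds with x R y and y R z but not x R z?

0

R is transitive; there are no such tuples.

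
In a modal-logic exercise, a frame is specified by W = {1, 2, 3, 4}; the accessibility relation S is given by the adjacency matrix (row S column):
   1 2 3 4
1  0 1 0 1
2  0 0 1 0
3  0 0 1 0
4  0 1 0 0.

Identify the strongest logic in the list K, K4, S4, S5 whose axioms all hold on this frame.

Transitive (axiom 4): no — 1 S 2 and 2 S 3, but not 1 S 3.
Reflexive (axiom T): no — 1 is not related to itself.
Euclidean (axiom 5): no — 1 S 2 and 1 S 4, but not 2 S 4.
So F validates K; K4 would additionally require S to be transitive. The strongest is K.

K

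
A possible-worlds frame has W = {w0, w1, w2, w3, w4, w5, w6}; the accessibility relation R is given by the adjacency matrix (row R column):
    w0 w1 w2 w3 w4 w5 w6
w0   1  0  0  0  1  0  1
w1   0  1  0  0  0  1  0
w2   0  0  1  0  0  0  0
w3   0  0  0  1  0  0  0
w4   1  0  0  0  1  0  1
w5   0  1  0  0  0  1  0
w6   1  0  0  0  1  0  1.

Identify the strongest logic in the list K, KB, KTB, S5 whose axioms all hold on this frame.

Symmetric (axiom B): yes — every pair in R has its reverse in R.
Reflexive (axiom T): yes — every world is R-related to itself.
Euclidean (axiom 5): yes — any two successors of a common world are R-related.
So F validates K, KB, KTB, S5. The strongest is S5.

S5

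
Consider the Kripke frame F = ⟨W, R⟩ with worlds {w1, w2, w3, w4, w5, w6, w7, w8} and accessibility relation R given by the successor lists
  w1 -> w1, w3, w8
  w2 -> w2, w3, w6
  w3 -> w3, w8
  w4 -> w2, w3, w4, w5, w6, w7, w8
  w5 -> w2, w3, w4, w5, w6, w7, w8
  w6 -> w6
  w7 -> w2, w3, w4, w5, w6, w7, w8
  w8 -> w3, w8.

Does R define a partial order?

Reflexive: yes — every world is R-related to itself.
Transitive: no — w2 R w3 and w3 R w8, but not w2 R w8.
Antisymmetric: no — w3 R w8 and w8 R w3 with w3 ≠ w8.
So R is not a partial order.

No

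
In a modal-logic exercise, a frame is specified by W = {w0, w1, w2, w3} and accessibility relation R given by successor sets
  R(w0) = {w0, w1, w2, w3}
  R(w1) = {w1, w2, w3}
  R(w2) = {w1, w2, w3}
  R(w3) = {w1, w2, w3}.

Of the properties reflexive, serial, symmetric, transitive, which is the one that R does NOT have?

symmetric

Reflexive: yes — every world is R-related to itself.
Serial: yes — every world has a successor (e.g. w0 R w0).
Symmetric: no — w0 R w1 but not w1 R w0.
Transitive: yes — every two-step R-path is closed by a direct edge.
Only symmetric fails.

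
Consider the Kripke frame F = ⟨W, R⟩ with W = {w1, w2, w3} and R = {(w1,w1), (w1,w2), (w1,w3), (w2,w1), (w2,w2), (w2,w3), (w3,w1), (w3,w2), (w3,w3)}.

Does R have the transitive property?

Yes

Transitive: yes — every two-step R-path is closed by a direct edge.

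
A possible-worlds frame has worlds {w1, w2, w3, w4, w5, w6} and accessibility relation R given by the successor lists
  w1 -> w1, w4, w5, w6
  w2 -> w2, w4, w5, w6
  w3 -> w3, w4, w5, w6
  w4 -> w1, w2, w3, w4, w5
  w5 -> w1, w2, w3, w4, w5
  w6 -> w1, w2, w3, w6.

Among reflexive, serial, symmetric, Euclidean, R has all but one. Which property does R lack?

Euclidean

Reflexive: yes — every world is R-related to itself.
Serial: yes — every world has a successor (e.g. w1 R w1).
Symmetric: yes — every pair in R has its reverse in R.
Euclidean: no — w1 R w4 and w1 R w6, but not w4 R w6.
Only Euclidean fails.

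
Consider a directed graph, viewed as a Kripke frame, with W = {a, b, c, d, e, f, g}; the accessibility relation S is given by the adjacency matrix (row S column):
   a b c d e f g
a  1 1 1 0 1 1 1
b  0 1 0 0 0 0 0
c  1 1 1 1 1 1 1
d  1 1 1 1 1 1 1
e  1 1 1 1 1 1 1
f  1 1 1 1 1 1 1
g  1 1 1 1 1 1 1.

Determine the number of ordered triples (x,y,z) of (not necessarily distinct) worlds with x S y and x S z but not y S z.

Enumerating: (a,b,a), (a,b,c), (a,b,e), (a,b,f), (a,b,g), (c,a,d), (c,b,a), (c,b,c), (c,b,d), (c,b,e), (c,b,f), (c,b,g), … and 28 more.
Total: 40.

40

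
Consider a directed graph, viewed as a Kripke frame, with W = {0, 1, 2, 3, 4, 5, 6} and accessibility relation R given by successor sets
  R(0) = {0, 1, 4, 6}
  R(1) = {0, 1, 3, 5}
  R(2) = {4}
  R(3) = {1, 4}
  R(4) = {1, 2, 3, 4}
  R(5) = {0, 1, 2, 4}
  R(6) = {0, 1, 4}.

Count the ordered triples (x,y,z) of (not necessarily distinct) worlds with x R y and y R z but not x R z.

Enumerating: (0,1,3), (0,1,5), (0,4,2), (0,4,3), (1,0,4), (1,0,6), (1,3,4), (1,5,2), (1,5,4), (2,4,1), (2,4,2), (2,4,3), … and 16 more.
Total: 28.

28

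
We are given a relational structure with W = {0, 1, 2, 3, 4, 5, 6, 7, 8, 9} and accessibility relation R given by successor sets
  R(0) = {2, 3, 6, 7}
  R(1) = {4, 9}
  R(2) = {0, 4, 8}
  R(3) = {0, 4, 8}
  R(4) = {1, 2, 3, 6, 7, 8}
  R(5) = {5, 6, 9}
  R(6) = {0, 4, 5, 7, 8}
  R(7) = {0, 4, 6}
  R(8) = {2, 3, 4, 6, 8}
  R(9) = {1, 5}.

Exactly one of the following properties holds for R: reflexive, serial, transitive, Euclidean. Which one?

serial

Reflexive: no — 0 is not related to itself.
Serial: yes — every world has a successor (e.g. 0 R 2).
Transitive: no — 0 R 2 and 2 R 4, but not 0 R 4.
Euclidean: no — 0 R 2 and 0 R 3, but not 2 R 3.
Only serial holds.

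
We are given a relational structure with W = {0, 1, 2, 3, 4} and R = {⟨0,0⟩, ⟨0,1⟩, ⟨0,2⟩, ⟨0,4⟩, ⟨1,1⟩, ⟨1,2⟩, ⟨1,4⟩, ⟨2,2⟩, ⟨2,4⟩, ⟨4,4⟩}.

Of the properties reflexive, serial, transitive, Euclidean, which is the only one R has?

transitive

Reflexive: no — 3 is not related to itself.
Serial: no — 3 has no R-successor.
Transitive: yes — every two-step R-path is closed by a direct edge.
Euclidean: no — 0 R 2 and 0 R 1, but not 2 R 1.
Only transitive holds.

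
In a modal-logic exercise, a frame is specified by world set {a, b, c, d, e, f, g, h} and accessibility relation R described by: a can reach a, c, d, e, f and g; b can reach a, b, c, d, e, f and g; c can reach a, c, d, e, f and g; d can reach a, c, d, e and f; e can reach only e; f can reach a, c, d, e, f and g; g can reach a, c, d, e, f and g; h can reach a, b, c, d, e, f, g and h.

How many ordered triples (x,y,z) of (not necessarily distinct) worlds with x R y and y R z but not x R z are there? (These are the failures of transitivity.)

3

Enumerating: (d,a,g), (d,c,g), (d,f,g).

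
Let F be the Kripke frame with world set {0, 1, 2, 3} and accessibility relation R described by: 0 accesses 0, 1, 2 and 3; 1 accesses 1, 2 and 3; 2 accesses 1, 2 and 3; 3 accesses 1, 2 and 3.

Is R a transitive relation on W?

Yes

Transitive: yes — every two-step R-path is closed by a direct edge.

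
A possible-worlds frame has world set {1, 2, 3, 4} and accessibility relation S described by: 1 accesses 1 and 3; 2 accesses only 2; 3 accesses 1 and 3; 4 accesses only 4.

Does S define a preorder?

Yes

Reflexive: yes — every world is S-related to itself.
Transitive: yes — every two-step S-path is closed by a direct edge.
So S is a preorder.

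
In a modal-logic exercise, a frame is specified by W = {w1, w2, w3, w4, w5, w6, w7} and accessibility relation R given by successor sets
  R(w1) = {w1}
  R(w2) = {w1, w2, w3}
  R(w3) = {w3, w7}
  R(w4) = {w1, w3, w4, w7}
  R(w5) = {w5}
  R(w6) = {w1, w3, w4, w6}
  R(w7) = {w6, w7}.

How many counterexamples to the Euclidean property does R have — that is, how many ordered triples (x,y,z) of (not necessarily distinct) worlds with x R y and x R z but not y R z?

21

Enumerating: (w2,w1,w2), (w2,w1,w3), (w2,w3,w1), (w2,w3,w2), (w3,w7,w3), (w4,w1,w3), (w4,w1,w4), (w4,w1,w7), (w4,w3,w1), (w4,w3,w4), (w4,w7,w1), (w4,w7,w3), … and 9 more.
Total: 21.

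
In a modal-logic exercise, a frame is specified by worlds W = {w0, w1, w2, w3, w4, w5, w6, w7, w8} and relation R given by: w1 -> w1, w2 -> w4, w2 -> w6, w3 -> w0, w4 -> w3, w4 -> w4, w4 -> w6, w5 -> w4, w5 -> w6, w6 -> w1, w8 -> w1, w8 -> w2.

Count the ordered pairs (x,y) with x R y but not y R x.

Enumerating: (w2,w4), (w2,w6), (w3,w0), (w4,w3), (w4,w6), (w5,w4), (w5,w6), (w6,w1), (w8,w1), (w8,w2).

10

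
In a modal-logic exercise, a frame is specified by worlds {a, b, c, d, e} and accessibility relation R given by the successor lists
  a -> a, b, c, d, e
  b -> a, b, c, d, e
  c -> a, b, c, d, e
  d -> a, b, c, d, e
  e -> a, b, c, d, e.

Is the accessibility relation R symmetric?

Symmetric: yes — every pair in R has its reverse in R.

Yes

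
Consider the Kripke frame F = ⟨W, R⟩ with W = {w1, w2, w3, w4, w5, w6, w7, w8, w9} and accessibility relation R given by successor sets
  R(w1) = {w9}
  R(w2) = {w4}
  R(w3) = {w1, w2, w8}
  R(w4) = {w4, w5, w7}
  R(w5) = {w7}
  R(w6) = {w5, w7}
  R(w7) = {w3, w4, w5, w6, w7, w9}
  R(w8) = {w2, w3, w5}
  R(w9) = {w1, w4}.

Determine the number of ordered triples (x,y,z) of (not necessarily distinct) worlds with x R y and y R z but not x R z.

31

Enumerating: (w1,w9,w1), (w1,w9,w4), (w2,w4,w5), (w2,w4,w7), (w3,w1,w9), (w3,w2,w4), (w3,w8,w3), (w3,w8,w5), (w4,w7,w3), (w4,w7,w6), (w4,w7,w9), (w5,w7,w3), … and 19 more.
Total: 31.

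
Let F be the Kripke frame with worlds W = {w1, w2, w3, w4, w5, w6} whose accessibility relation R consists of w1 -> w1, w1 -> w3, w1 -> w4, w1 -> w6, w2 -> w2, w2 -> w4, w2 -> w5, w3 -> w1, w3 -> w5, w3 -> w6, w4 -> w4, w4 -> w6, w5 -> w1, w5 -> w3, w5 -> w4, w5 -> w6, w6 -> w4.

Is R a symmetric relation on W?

No

Symmetric: no — w1 R w4 but not w4 R w1.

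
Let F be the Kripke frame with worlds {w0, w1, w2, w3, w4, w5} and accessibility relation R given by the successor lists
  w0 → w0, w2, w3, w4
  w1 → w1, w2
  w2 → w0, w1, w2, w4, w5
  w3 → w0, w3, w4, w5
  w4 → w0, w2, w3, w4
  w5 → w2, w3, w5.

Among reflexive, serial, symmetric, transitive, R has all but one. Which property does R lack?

transitive

Reflexive: yes — every world is R-related to itself.
Serial: yes — every world has a successor (e.g. w0 R w0).
Symmetric: yes — every pair in R has its reverse in R.
Transitive: no — w0 R w2 and w2 R w1, but not w0 R w1.
Only transitive fails.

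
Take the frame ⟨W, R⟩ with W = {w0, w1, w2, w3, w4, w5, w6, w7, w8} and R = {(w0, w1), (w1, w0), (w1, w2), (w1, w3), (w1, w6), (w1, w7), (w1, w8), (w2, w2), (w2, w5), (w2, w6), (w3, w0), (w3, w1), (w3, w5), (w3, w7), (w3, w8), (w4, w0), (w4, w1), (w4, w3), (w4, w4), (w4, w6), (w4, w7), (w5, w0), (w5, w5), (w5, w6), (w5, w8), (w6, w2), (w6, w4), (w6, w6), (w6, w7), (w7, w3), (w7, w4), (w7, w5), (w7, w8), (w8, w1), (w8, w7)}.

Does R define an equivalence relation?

No

Reflexive: no — w0 is not related to itself.
Symmetric: no — w1 R w2 but not w2 R w1.
Transitive: no — w0 R w1 and w1 R w2, but not w0 R w2.
So R is not an equivalence relation.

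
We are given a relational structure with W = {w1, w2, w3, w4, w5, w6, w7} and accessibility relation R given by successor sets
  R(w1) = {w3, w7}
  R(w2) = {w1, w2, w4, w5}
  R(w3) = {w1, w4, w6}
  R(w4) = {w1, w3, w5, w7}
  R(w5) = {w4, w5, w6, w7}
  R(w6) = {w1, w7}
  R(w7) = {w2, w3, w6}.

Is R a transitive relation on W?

Transitive: no — w1 R w3 and w3 R w4, but not w1 R w4.

No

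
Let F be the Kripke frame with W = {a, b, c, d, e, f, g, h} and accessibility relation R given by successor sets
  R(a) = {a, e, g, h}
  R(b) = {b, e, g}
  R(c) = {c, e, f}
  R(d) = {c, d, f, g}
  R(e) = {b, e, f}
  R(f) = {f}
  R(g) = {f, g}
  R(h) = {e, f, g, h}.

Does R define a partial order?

Reflexive: yes — every world is R-related to itself.
Transitive: no — a R e and e R b, but not a R b.
Antisymmetric: no — b R e and e R b with b ≠ e.
So R is not a partial order.

No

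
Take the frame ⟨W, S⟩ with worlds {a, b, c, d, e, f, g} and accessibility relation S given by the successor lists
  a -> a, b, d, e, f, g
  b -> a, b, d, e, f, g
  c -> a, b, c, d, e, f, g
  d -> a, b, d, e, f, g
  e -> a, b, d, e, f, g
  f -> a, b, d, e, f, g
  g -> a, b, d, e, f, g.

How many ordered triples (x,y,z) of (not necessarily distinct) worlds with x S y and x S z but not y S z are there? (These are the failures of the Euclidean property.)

Enumerating: (c,a,c), (c,b,c), (c,d,c), (c,e,c), (c,f,c), (c,g,c).

6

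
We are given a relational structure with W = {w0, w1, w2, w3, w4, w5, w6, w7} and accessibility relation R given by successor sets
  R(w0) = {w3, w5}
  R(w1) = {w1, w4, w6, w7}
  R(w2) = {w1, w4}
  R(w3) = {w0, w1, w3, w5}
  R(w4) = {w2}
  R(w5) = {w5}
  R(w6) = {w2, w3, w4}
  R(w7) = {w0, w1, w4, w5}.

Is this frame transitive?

Transitive: no — w0 R w3 and w3 R w1, but not w0 R w1.

No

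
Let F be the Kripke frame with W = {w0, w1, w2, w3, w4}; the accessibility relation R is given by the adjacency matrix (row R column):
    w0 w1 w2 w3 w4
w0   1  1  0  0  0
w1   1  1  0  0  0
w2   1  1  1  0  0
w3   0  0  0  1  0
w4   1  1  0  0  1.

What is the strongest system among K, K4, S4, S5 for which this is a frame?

Transitive (axiom 4): yes — every two-step R-path is closed by a direct edge.
Reflexive (axiom T): yes — every world is R-related to itself.
Euclidean (axiom 5): no — w2 R w0 and w2 R w2, but not w0 R w2.
So F validates K, K4, S4; S5 would additionally require R to be Euclidean. The strongest is S4.

S4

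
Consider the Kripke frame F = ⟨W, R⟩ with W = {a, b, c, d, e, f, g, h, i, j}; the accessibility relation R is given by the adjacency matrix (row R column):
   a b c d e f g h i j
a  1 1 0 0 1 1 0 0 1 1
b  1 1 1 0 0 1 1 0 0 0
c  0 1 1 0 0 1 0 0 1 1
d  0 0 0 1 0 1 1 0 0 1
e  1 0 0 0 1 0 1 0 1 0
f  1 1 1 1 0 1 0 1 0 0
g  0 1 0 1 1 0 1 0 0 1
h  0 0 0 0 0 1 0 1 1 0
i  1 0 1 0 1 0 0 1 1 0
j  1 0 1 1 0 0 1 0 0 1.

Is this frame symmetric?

Yes

Symmetric: yes — every pair in R has its reverse in R.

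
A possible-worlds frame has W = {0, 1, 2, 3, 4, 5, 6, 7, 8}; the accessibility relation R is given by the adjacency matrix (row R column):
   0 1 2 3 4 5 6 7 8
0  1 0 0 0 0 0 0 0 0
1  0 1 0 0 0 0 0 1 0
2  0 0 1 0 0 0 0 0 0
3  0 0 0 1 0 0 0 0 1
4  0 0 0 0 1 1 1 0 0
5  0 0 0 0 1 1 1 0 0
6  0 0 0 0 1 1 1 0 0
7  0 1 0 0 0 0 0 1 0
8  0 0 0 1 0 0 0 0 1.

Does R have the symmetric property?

Symmetric: yes — every pair in R has its reverse in R.

Yes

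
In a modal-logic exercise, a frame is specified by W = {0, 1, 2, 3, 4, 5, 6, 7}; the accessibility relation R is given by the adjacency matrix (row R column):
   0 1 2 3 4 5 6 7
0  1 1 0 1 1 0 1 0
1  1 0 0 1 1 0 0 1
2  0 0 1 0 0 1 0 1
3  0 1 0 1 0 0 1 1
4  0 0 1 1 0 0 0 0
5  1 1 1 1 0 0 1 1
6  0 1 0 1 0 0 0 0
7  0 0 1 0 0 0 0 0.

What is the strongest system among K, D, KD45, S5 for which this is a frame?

Serial (axiom D): yes — every world has a successor (e.g. 0 R 0).
Euclidean (axiom 5): no — 0 R 1 and 0 R 6, but not 1 R 6.
Transitive (axiom 4): no — 0 R 1 and 1 R 7, but not 0 R 7.
Reflexive (axiom T): no — 1 is not related to itself.
So F validates K, D; KD45 would additionally require R to be Euclidean and transitive. The strongest is D.

D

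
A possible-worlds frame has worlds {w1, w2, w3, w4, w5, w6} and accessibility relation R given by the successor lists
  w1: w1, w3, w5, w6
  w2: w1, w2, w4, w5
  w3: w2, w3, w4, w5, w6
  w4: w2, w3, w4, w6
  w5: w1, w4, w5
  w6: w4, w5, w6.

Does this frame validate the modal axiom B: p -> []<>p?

No

By correspondence theory, B is valid on a frame iff R is symmetric.
Symmetric: no — w1 R w3 but not w3 R w1.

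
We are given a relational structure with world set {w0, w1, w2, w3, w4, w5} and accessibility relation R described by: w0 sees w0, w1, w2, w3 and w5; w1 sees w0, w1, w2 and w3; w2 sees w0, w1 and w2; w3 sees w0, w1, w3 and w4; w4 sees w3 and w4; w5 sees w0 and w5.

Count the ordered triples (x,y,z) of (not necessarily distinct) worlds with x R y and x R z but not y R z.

Enumerating: (w0,w1,w5), (w0,w2,w3), (w0,w2,w5), (w0,w3,w2), (w0,w3,w5), (w0,w5,w1), (w0,w5,w2), (w0,w5,w3), (w1,w2,w3), (w1,w3,w2), (w3,w0,w4), (w3,w1,w4), (w3,w4,w0), (w3,w4,w1).

14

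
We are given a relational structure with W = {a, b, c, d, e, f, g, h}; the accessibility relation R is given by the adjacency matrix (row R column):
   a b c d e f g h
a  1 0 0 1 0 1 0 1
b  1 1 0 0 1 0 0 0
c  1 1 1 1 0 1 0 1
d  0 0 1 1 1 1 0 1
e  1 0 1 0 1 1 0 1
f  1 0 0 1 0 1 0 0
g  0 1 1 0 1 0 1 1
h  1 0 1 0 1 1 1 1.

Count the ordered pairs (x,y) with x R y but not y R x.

15

Enumerating: (a,d), (b,a), (b,e), (c,a), (c,b), (c,f), (d,e), (d,h), (e,a), (e,c), (e,f), (g,b), (g,c), (g,e), (h,f).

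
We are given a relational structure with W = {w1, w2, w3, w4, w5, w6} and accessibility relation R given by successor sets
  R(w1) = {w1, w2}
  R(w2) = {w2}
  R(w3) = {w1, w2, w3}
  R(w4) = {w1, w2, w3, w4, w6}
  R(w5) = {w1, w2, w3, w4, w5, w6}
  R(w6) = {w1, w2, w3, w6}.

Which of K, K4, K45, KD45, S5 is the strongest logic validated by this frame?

K4

Transitive (axiom 4): yes — every two-step R-path is closed by a direct edge.
Euclidean (axiom 5): no — w3 R w2 and w3 R w1, but not w2 R w1.
Serial (axiom D): yes — every world has a successor (e.g. w1 R w1).
Reflexive (axiom T): yes — every world is R-related to itself.
So F validates K, K4; K45 would additionally require R to be Euclidean. The strongest is K4.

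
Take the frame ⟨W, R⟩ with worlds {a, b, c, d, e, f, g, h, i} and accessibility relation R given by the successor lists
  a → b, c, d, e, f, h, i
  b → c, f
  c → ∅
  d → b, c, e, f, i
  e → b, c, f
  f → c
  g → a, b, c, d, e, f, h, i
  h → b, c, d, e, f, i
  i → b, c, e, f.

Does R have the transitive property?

Yes

Transitive: yes — every two-step R-path is closed by a direct edge.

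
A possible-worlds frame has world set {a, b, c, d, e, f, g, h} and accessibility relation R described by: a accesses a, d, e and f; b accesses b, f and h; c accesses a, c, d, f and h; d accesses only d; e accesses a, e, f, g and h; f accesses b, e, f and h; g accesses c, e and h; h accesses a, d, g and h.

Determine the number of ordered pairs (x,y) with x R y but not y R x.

12

Enumerating: (a,d), (a,f), (b,h), (c,a), (c,d), (c,f), (c,h), (e,h), (f,h), (g,c), (h,a), (h,d).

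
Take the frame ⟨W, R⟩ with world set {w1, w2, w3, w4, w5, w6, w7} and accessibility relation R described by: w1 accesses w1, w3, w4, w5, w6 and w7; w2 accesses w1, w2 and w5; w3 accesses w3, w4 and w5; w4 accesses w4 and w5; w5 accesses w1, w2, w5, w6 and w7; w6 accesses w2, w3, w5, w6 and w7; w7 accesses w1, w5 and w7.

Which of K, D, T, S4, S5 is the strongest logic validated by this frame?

T

Serial (axiom D): yes — every world has a successor (e.g. w1 R w1).
Reflexive (axiom T): yes — every world is R-related to itself.
Transitive (axiom 4): no — w1 R w5 and w5 R w2, but not w1 R w2.
Euclidean (axiom 5): no — w1 R w3 and w1 R w6, but not w3 R w6.
So F validates K, D, T; S4 would additionally require R to be transitive. The strongest is T.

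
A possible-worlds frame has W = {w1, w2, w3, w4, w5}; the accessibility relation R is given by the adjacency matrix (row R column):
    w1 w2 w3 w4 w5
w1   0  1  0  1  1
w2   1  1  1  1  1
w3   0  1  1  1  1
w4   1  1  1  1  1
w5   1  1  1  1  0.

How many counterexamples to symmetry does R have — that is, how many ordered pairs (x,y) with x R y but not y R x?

R is symmetric; there are no such tuples.

0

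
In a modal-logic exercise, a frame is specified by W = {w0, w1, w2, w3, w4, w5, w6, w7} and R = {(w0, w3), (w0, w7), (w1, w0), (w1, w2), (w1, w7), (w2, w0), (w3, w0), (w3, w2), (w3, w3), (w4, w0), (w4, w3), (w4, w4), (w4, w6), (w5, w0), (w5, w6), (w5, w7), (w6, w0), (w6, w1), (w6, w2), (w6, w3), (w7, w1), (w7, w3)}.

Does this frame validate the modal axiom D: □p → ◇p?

The schema D characterises exactly the serial frames.
Serial: yes — every world has a successor (e.g. w0 R w3).

Yes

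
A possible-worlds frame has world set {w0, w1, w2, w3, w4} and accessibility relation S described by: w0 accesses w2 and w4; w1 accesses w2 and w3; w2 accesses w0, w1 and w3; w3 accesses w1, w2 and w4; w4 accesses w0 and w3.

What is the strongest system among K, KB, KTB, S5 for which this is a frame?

Symmetric (axiom B): yes — every pair in S has its reverse in S.
Reflexive (axiom T): no — w0 is not related to itself.
Euclidean (axiom 5): no — w0 S w2 and w0 S w4, but not w2 S w4.
So F validates K, KB; KTB would additionally require S to be reflexive. The strongest is KB.

KB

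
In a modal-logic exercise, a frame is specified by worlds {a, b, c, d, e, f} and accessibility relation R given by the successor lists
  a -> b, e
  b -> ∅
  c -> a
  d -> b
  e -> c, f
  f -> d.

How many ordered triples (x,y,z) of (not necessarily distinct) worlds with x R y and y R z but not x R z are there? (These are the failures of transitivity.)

7

Enumerating: (a,e,c), (a,e,f), (c,a,b), (c,a,e), (e,c,a), (e,f,d), (f,d,b).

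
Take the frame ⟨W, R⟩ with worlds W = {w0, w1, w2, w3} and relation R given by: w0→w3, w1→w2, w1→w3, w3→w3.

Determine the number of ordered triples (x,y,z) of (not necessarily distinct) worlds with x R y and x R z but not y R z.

Enumerating: (w1,w2,w2), (w1,w2,w3), (w1,w3,w2).

3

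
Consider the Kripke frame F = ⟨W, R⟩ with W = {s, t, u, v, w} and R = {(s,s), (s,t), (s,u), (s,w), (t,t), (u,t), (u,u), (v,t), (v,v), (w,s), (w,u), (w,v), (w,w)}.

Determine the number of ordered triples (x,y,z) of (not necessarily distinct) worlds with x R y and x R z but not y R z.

Enumerating: (s,t,s), (s,t,u), (s,t,w), (s,u,s), (s,u,w), (s,w,t), (u,t,u), (v,t,v), (w,s,v), (w,u,s), (w,u,v), (w,u,w), (w,v,s), (w,v,u), (w,v,w).

15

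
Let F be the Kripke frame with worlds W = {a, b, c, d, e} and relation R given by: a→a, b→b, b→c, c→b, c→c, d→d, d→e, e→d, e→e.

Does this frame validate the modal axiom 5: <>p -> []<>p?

Yes

The schema 5 characterises exactly the Euclidean frames.
Euclidean: yes — any two successors of a common world are R-related.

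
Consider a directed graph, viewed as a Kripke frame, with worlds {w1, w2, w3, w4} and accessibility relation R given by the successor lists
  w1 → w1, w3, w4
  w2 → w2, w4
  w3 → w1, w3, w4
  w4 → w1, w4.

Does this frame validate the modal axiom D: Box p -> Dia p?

The schema D characterises exactly the serial frames.
Serial: yes — every world has a successor (e.g. w1 R w1).

Yes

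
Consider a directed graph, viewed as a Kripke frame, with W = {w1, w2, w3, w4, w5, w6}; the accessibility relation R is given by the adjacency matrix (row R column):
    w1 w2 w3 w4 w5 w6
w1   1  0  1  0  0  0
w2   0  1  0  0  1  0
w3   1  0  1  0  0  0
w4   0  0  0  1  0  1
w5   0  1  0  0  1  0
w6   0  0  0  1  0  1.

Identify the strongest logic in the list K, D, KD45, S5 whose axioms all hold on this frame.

Serial (axiom D): yes — every world has a successor (e.g. w1 R w1).
Euclidean (axiom 5): yes — any two successors of a common world are R-related.
Transitive (axiom 4): yes — every two-step R-path is closed by a direct edge.
Reflexive (axiom T): yes — every world is R-related to itself.
So F validates K, D, KD45, S5. The strongest is S5.

S5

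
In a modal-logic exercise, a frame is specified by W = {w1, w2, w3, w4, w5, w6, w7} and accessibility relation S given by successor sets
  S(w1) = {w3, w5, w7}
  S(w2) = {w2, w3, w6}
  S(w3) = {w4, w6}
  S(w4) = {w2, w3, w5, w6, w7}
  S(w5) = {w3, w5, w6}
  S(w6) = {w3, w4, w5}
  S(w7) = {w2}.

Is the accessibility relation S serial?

Yes

Serial: yes — every world has a successor (e.g. w1 S w3).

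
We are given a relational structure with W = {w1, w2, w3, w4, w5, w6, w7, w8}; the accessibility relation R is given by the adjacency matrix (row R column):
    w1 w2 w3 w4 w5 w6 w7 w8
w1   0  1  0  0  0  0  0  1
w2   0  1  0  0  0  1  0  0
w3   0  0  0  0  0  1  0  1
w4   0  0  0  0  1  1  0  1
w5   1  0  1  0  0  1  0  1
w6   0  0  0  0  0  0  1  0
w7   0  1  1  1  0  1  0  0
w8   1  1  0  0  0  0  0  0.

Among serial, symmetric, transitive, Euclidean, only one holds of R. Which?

serial

Serial: yes — every world has a successor (e.g. w1 R w2).
Symmetric: no — w1 R w2 but not w2 R w1.
Transitive: no — w1 R w2 and w2 R w6, but not w1 R w6.
Euclidean: no — w1 R w2 and w1 R w8, but not w2 R w8.
Only serial holds.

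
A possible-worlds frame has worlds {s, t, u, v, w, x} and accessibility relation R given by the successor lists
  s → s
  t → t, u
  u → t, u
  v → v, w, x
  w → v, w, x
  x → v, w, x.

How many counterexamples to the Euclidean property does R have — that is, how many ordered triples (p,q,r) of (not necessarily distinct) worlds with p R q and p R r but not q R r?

0

R is Euclidean; there are no such tuples.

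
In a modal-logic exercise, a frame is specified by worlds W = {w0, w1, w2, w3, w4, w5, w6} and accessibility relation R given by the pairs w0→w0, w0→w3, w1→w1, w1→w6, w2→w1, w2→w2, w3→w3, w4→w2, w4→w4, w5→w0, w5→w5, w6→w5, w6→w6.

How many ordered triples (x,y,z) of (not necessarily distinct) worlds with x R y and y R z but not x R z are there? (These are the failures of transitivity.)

Enumerating: (w1,w6,w5), (w2,w1,w6), (w4,w2,w1), (w5,w0,w3), (w6,w5,w0).

5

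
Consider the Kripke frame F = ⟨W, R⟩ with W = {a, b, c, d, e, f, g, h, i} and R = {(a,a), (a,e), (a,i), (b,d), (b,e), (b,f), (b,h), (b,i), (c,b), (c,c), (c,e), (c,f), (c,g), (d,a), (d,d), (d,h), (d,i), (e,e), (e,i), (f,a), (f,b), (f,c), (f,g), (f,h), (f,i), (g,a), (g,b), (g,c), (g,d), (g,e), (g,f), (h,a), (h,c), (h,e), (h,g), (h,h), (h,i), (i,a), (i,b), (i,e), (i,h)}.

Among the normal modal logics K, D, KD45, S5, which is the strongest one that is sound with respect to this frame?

D

Serial (axiom D): yes — every world has a successor (e.g. a R a).
Euclidean (axiom 5): no — b R d and b R e, but not d R e.
Transitive (axiom 4): no — a R i and i R b, but not a R b.
Reflexive (axiom T): no — b is not related to itself.
So F validates K, D; KD45 would additionally require R to be Euclidean and transitive. The strongest is D.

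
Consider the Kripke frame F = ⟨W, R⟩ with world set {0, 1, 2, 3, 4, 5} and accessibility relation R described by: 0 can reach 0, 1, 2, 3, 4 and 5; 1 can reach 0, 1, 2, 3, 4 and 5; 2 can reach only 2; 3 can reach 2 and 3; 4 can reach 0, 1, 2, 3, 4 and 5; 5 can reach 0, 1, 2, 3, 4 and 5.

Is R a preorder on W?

Yes

Reflexive: yes — every world is R-related to itself.
Transitive: yes — every two-step R-path is closed by a direct edge.
So R is a preorder.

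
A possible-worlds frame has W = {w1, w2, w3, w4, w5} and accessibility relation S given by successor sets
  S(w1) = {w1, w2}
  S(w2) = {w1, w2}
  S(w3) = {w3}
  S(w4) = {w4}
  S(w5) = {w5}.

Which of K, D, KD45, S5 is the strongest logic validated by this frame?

Serial (axiom D): yes — every world has a successor (e.g. w1 S w1).
Euclidean (axiom 5): yes — any two successors of a common world are S-related.
Transitive (axiom 4): yes — every two-step S-path is closed by a direct edge.
Reflexive (axiom T): yes — every world is S-related to itself.
So F validates K, D, KD45, S5. The strongest is S5.

S5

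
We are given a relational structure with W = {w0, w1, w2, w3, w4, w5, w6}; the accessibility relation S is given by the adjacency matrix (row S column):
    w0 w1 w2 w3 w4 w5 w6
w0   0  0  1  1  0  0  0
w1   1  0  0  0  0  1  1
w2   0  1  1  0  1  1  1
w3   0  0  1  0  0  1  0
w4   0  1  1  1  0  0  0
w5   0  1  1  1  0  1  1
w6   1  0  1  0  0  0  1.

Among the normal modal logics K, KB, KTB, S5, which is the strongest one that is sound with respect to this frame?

Symmetric (axiom B): no — w0 S w2 but not w2 S w0.
Reflexive (axiom T): no — w0 is not related to itself.
Euclidean (axiom 5): no — w0 S w2 and w0 S w3, but not w2 S w3.
So F validates K; KB would additionally require S to be symmetric. The strongest is K.

K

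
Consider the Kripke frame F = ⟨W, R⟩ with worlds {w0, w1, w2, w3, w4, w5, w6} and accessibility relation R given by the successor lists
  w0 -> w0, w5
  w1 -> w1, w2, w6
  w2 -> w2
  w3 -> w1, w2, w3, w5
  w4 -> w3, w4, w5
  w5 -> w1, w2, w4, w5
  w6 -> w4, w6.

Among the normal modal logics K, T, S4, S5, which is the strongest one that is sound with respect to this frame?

T

Reflexive (axiom T): yes — every world is R-related to itself.
Transitive (axiom 4): no — w0 R w5 and w5 R w1, but not w0 R w1.
Euclidean (axiom 5): no — w1 R w2 and w1 R w6, but not w2 R w6.
So F validates K, T; S4 would additionally require R to be transitive. The strongest is T.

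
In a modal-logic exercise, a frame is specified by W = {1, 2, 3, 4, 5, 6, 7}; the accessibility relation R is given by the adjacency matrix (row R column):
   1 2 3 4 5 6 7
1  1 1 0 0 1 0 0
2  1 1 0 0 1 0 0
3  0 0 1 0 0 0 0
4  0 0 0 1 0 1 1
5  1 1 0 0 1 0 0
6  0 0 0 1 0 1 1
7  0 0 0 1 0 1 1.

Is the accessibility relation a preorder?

Reflexive: yes — every world is R-related to itself.
Transitive: yes — every two-step R-path is closed by a direct edge.
So R is a preorder.

Yes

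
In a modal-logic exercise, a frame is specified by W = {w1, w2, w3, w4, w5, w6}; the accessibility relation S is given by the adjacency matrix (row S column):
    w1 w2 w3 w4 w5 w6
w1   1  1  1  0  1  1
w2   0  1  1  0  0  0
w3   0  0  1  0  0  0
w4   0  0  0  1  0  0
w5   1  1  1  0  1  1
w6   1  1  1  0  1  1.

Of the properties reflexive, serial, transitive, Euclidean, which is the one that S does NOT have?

Reflexive: yes — every world is S-related to itself.
Serial: yes — every world has a successor (e.g. w1 S w1).
Transitive: yes — every two-step S-path is closed by a direct edge.
Euclidean: no — w1 S w2 and w1 S w5, but not w2 S w5.
Only Euclidean fails.

Euclidean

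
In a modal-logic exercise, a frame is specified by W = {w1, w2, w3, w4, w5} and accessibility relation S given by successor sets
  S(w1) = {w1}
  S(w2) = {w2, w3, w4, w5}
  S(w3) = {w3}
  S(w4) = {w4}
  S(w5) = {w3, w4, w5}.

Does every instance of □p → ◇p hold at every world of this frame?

Axiom D corresponds to the accessibility relation being serial.
Serial: yes — every world has a successor (e.g. w1 S w1).

Yes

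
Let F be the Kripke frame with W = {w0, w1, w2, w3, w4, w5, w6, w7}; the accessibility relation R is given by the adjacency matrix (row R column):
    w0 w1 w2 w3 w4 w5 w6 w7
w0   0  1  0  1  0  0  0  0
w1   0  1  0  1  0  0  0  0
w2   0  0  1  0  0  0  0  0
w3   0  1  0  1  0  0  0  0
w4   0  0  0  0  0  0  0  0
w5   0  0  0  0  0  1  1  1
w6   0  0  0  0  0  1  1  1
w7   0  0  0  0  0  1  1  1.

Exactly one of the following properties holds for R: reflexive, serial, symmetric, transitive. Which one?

transitive

Reflexive: no — w0 is not related to itself.
Serial: no — w4 has no R-successor.
Symmetric: no — w0 R w1 but not w1 R w0.
Transitive: yes — every two-step R-path is closed by a direct edge.
Only transitive holds.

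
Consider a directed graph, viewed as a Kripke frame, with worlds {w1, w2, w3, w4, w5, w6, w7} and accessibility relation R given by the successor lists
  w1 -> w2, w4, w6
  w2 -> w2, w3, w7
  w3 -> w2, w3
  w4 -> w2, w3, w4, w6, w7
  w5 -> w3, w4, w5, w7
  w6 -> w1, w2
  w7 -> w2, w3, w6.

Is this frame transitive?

No

Transitive: no — w1 R w2 and w2 R w3, but not w1 R w3.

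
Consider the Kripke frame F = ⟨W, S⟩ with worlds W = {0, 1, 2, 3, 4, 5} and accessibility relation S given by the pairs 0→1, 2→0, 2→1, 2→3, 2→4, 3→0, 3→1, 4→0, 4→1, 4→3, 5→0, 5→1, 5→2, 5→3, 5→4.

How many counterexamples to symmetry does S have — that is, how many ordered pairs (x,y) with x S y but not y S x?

Enumerating: (0,1), (2,0), (2,1), (2,3), (2,4), (3,0), (3,1), (4,0), (4,1), (4,3), (5,0), (5,1), (5,2), (5,3), (5,4).

15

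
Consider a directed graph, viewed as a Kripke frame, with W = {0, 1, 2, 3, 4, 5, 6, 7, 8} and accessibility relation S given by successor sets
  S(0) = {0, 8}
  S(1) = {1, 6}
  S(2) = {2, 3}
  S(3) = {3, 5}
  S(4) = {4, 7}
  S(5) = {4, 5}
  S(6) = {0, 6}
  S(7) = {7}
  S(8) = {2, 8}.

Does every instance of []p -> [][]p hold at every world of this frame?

No

By correspondence theory, 4 is valid on a frame iff S is transitive.
Transitive: no — 0 S 8 and 8 S 2, but not 0 S 2.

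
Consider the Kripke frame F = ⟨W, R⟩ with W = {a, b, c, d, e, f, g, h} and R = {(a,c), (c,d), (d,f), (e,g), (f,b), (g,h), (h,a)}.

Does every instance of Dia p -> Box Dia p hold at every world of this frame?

No

The schema 5 characterises exactly the Euclidean frames.
Euclidean: no — a R c and a R c, but not c R c.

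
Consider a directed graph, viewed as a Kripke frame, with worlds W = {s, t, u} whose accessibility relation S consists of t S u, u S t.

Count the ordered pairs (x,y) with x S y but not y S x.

S is symmetric; there are no such tuples.

0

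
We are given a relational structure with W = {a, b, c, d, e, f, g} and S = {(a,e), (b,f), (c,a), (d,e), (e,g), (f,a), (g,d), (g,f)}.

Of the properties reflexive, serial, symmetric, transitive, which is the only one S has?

serial

Reflexive: no — a is not related to itself.
Serial: yes — every world has a successor (e.g. a S e).
Symmetric: no — a S e but not e S a.
Transitive: no — a S e and e S g, but not a S g.
Only serial holds.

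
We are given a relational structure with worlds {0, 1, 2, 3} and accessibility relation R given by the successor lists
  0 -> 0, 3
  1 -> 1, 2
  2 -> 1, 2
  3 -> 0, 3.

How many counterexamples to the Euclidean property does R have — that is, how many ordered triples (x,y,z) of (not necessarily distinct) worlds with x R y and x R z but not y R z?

R is Euclidean; there are no such tuples.

0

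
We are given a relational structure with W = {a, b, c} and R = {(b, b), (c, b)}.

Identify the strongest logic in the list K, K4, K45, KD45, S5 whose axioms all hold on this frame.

K45

Transitive (axiom 4): yes — every two-step R-path is closed by a direct edge.
Euclidean (axiom 5): yes — any two successors of a common world are R-related.
Serial (axiom D): no — a has no R-successor.
Reflexive (axiom T): no — a is not related to itself.
So F validates K, K4, K45; KD45 would additionally require R to be serial. The strongest is K45.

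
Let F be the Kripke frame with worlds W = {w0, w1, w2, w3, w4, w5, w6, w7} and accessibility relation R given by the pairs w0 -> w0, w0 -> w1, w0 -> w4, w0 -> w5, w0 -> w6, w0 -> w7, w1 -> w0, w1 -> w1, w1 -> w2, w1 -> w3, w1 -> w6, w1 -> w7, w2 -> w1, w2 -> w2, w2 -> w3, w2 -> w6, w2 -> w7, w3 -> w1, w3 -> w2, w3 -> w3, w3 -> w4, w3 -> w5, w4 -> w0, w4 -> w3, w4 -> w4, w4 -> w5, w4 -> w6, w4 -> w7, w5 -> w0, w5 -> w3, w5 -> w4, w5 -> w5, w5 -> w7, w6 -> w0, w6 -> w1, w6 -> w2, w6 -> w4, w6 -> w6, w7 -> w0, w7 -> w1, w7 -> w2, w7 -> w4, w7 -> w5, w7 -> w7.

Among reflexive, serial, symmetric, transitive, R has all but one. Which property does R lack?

transitive

Reflexive: yes — every world is R-related to itself.
Serial: yes — every world has a successor (e.g. w0 R w0).
Symmetric: yes — every pair in R has its reverse in R.
Transitive: no — w0 R w1 and w1 R w2, but not w0 R w2.
Only transitive fails.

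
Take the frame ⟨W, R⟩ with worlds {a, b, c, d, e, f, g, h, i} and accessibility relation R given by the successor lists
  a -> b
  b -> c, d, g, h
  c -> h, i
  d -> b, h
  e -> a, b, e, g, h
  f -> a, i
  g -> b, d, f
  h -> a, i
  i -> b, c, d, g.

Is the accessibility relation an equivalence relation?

No

Reflexive: no — a is not related to itself.
Symmetric: no — a R b but not b R a.
Transitive: no — a R b and b R c, but not a R c.
So R is not an equivalence relation.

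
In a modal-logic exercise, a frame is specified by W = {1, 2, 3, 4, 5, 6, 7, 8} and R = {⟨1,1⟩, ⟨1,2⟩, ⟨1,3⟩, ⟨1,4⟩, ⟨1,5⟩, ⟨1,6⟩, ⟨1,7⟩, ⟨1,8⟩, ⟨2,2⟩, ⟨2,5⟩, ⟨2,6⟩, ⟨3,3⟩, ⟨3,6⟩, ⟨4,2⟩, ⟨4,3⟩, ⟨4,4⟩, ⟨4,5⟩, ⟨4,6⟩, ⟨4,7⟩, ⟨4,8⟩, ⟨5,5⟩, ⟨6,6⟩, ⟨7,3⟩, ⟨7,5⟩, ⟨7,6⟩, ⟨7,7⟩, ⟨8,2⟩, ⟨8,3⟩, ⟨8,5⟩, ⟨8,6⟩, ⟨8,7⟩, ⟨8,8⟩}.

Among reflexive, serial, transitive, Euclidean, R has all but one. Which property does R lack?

Euclidean

Reflexive: yes — every world is R-related to itself.
Serial: yes — every world has a successor (e.g. 1 R 1).
Transitive: yes — every two-step R-path is closed by a direct edge.
Euclidean: no — 1 R 2 and 1 R 3, but not 2 R 3.
Only Euclidean fails.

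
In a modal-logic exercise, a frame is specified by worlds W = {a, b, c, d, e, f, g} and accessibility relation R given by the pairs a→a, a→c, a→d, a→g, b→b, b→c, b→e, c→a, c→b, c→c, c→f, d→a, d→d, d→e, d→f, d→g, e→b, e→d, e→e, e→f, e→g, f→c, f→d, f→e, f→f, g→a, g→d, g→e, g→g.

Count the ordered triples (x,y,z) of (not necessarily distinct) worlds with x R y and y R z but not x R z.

Enumerating: (a,c,b), (a,c,f), (a,d,e), (a,d,f), (a,g,e), (b,c,a), (b,c,f), (b,e,d), (b,e,f), (b,e,g), (c,a,d), (c,a,g), … and 20 more.
Total: 32.

32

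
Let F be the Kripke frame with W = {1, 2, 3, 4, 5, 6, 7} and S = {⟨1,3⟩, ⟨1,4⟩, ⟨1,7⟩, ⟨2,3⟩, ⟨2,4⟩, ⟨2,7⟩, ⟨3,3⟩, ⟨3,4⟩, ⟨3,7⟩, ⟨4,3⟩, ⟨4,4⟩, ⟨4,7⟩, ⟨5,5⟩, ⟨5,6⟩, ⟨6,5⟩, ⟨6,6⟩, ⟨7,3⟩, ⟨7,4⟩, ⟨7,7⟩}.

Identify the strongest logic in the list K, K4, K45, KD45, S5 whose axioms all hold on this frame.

KD45

Transitive (axiom 4): yes — every two-step S-path is closed by a direct edge.
Euclidean (axiom 5): yes — any two successors of a common world are S-related.
Serial (axiom D): yes — every world has a successor (e.g. 1 S 3).
Reflexive (axiom T): no — 1 is not related to itself.
So F validates K, K4, K45, KD45; S5 would additionally require S to be reflexive. The strongest is KD45.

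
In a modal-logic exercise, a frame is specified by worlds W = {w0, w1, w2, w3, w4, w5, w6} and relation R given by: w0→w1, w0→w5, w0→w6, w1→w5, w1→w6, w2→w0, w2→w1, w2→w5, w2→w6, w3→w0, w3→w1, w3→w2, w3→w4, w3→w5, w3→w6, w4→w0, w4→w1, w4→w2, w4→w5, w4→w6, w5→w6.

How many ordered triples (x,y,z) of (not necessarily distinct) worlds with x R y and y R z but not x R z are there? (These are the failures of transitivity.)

R is transitive; there are no such tuples.

0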